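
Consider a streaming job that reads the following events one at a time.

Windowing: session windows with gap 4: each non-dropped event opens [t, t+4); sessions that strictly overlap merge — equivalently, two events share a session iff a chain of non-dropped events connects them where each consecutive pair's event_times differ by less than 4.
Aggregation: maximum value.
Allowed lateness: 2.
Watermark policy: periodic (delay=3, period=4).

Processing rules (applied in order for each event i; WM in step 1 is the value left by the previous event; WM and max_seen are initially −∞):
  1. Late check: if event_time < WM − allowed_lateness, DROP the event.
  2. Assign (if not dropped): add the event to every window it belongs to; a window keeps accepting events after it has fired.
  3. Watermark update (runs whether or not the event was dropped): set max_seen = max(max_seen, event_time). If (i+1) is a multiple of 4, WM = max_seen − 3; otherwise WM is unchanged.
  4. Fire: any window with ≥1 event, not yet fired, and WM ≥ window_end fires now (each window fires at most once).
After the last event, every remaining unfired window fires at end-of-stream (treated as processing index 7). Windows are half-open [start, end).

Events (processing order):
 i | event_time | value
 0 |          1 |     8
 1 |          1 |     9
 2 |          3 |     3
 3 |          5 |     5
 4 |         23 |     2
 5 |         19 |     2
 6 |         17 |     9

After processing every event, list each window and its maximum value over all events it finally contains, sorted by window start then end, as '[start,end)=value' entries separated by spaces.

[1,9)=9 [17,23)=9 [23,27)=2

i=0 t=1 v=8: → [1,5); WM=−∞
i=1 t=1 v=9: → [1,5); WM=−∞
i=2 t=3 v=3: → [1,7); WM=−∞
i=3 t=5 v=5: → [1,9); WM=2
i=4 t=23 v=2: → [23,27); WM=2
i=5 t=19 v=2: → [19,23); WM=2
i=6 t=17 v=9: → [17,23); WM=2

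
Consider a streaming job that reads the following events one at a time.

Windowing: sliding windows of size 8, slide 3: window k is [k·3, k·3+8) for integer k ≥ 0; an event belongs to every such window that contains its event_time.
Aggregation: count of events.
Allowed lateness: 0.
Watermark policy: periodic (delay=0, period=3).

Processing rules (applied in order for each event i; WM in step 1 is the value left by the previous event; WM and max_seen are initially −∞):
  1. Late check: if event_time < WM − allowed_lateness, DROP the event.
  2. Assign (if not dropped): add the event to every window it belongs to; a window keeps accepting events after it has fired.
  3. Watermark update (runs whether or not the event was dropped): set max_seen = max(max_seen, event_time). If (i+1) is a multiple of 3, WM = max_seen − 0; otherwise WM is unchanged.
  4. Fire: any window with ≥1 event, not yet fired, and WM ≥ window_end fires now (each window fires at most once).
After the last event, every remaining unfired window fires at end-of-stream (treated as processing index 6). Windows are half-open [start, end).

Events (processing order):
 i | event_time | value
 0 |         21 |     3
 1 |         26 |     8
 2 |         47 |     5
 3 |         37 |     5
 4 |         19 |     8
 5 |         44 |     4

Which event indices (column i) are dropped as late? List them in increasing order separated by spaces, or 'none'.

i=0 t=21 v=3: → [21,29),[18,26),[15,23); WM=−∞
i=1 t=26 v=8: → [24,32),[21,29); WM=−∞
i=2 t=47 v=5: → [45,53),[42,50); WM=47; [15,23) fires=1 [18,26) fires=1 [21,29) fires=2 [24,32) fires=1
i=3 t=37 v=5: DROP (t<47-0); WM=47
i=4 t=19 v=8: DROP (t<47-0); WM=47
i=5 t=44 v=4: DROP (t<47-0); WM=47

3 4 5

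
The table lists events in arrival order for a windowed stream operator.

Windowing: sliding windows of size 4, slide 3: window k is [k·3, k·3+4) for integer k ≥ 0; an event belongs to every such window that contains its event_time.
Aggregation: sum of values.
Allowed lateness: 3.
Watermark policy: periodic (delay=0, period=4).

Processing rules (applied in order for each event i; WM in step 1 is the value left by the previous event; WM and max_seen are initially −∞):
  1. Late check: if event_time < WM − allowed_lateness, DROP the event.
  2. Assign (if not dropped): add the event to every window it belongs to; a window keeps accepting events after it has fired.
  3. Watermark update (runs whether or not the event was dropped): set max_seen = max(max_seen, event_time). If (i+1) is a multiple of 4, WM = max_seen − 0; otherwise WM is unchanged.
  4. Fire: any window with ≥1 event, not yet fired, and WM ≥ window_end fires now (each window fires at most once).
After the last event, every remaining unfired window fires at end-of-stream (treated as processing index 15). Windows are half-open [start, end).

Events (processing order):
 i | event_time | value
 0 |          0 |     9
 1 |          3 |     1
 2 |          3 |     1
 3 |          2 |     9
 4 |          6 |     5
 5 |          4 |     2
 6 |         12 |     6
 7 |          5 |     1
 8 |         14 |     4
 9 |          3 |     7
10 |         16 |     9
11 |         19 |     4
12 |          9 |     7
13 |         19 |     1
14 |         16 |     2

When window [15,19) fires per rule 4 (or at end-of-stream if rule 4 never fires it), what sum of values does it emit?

9

i=0 t=0 v=9: → [0,4); WM=−∞
i=1 t=3 v=1: → [3,7),[0,4); WM=−∞
i=2 t=3 v=1: → [3,7),[0,4); WM=−∞
i=3 t=2 v=9: → [0,4); WM=3
i=4 t=6 v=5: → [6,10),[3,7); WM=3
i=5 t=4 v=2: → [3,7); WM=3
i=6 t=12 v=6: → [12,16),[9,13); WM=3
i=7 t=5 v=1: → [3,7); WM=12; [0,4) fires=20 [3,7) fires=10 [6,10) fires=5
i=8 t=14 v=4: → [12,16); WM=12
i=9 t=3 v=7: DROP (t<12-3); WM=12
i=10 t=16 v=9: → [15,19); WM=12
i=11 t=19 v=4: → [18,22); WM=19; [9,13) fires=6 [12,16) fires=10 [15,19) fires=9
i=12 t=9 v=7: DROP (t<19-3); WM=19
i=13 t=19 v=1: → [18,22); WM=19
i=14 t=16 v=2: → [15,19); WM=19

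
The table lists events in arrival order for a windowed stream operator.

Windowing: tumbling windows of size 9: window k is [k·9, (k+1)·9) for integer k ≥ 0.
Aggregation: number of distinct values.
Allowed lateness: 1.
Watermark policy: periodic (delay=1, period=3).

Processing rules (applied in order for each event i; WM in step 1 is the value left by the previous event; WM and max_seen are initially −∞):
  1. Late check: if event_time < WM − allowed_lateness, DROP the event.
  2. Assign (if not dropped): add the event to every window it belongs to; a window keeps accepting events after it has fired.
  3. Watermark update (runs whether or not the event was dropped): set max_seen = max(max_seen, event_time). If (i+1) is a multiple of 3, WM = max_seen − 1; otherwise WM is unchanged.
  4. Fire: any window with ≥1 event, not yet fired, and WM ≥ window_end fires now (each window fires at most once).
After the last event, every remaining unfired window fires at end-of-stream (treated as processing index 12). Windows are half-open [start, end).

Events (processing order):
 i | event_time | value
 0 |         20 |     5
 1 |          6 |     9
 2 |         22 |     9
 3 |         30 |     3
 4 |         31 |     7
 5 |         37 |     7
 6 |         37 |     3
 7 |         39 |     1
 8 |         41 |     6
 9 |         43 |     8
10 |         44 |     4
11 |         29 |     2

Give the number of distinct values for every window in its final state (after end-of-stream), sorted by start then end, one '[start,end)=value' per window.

[0,9)=1 [18,27)=2 [27,36)=2 [36,45)=6

i=0 t=20 v=5: → [18,27); WM=−∞
i=1 t=6 v=9: → [0,9); WM=−∞
i=2 t=22 v=9: → [18,27); WM=21; [0,9) fires=1
i=3 t=30 v=3: → [27,36); WM=21
i=4 t=31 v=7: → [27,36); WM=21
i=5 t=37 v=7: → [36,45); WM=36; [18,27) fires=2 [27,36) fires=2
i=6 t=37 v=3: → [36,45); WM=36
i=7 t=39 v=1: → [36,45); WM=36
i=8 t=41 v=6: → [36,45); WM=40
i=9 t=43 v=8: → [36,45); WM=40
i=10 t=44 v=4: → [36,45); WM=40
i=11 t=29 v=2: DROP (t<40-1); WM=43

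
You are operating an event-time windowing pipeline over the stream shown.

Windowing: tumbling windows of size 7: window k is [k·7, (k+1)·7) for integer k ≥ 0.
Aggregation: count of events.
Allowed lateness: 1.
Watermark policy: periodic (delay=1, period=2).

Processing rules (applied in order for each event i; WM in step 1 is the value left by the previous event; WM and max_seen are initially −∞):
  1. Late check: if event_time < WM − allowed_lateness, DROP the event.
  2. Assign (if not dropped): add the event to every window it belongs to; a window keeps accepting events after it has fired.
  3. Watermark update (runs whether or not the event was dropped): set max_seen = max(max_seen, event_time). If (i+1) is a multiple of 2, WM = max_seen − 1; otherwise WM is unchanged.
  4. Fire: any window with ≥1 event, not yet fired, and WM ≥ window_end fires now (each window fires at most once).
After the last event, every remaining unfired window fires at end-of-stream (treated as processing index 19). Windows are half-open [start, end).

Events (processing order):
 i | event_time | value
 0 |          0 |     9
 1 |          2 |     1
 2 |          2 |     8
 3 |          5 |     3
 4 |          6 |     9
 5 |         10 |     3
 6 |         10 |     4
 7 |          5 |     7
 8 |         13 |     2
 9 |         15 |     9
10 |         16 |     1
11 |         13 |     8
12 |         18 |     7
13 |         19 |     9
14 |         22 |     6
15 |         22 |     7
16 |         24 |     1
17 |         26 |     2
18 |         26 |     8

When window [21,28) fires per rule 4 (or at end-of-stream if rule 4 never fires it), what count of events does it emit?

i=0 t=0 v=9: → [0,7); WM=−∞
i=1 t=2 v=1: → [0,7); WM=1
i=2 t=2 v=8: → [0,7); WM=1
i=3 t=5 v=3: → [0,7); WM=4
i=4 t=6 v=9: → [0,7); WM=4
i=5 t=10 v=3: → [7,14); WM=9; [0,7) fires=5
i=6 t=10 v=4: → [7,14); WM=9
i=7 t=5 v=7: DROP (t<9-1); WM=9
i=8 t=13 v=2: → [7,14); WM=9
i=9 t=15 v=9: → [14,21); WM=14; [7,14) fires=3
i=10 t=16 v=1: → [14,21); WM=14
i=11 t=13 v=8: → [7,14); WM=15
i=12 t=18 v=7: → [14,21); WM=15
i=13 t=19 v=9: → [14,21); WM=18
i=14 t=22 v=6: → [21,28); WM=18
i=15 t=22 v=7: → [21,28); WM=21; [14,21) fires=4
i=16 t=24 v=1: → [21,28); WM=21
i=17 t=26 v=2: → [21,28); WM=25
i=18 t=26 v=8: → [21,28); WM=25

5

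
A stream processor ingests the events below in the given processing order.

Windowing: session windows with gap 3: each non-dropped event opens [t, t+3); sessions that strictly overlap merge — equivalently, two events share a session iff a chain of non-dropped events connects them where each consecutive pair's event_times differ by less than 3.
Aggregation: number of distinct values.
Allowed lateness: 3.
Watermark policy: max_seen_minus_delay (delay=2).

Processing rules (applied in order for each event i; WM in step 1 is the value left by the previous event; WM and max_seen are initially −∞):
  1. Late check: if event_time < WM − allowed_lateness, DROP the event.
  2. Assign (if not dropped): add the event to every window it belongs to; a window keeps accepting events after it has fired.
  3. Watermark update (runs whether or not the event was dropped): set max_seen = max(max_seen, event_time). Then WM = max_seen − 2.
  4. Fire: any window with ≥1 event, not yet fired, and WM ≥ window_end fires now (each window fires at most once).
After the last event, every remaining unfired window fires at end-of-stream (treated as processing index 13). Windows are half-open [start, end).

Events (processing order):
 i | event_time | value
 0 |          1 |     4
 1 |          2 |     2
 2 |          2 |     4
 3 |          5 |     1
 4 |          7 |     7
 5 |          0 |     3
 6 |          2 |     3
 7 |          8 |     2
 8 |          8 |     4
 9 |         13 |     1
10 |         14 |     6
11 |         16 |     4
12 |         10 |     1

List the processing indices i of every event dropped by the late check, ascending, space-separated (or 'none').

i=0 t=1 v=4: → [1,4); WM=-1
i=1 t=2 v=2: → [1,5); WM=0
i=2 t=2 v=4: → [1,5); WM=0
i=3 t=5 v=1: → [5,8); WM=3
i=4 t=7 v=7: → [5,10); WM=5
i=5 t=0 v=3: DROP (t<5-3); WM=5
i=6 t=2 v=3: → [1,5); WM=5
i=7 t=8 v=2: → [5,11); WM=6
i=8 t=8 v=4: → [5,11); WM=6
i=9 t=13 v=1: → [13,16); WM=11
i=10 t=14 v=6: → [13,17); WM=12
i=11 t=16 v=4: → [13,19); WM=14
i=12 t=10 v=1: DROP (t<14-3); WM=14

5 12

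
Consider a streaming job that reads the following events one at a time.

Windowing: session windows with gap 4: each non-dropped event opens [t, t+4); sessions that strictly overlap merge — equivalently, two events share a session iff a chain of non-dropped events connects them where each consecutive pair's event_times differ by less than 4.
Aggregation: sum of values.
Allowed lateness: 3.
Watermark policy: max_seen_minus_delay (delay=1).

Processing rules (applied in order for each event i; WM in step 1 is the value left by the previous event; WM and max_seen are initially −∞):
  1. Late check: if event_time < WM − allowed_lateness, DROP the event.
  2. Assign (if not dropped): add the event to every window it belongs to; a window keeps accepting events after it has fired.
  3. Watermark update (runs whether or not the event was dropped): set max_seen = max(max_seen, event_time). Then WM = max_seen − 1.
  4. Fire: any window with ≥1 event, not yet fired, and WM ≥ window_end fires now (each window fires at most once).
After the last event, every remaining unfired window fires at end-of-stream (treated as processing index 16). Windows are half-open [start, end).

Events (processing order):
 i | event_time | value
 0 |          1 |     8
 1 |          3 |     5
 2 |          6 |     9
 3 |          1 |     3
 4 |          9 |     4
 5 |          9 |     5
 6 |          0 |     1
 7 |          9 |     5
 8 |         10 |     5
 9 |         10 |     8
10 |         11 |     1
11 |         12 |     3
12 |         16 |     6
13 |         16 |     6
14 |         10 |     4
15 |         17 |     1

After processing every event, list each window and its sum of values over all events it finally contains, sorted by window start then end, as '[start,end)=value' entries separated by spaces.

i=0 t=1 v=8: → [1,5); WM=0
i=1 t=3 v=5: → [1,7); WM=2
i=2 t=6 v=9: → [1,10); WM=5
i=3 t=1 v=3: DROP (t<5-3); WM=5
i=4 t=9 v=4: → [1,13); WM=8
i=5 t=9 v=5: → [1,13); WM=8
i=6 t=0 v=1: DROP (t<8-3); WM=8
i=7 t=9 v=5: → [1,13); WM=8
i=8 t=10 v=5: → [1,14); WM=9
i=9 t=10 v=8: → [1,14); WM=9
i=10 t=11 v=1: → [1,15); WM=10
i=11 t=12 v=3: → [1,16); WM=11
i=12 t=16 v=6: → [16,20); WM=15
i=13 t=16 v=6: → [16,20); WM=15
i=14 t=10 v=4: DROP (t<15-3); WM=15
i=15 t=17 v=1: → [16,21); WM=16

[1,16)=53 [16,21)=13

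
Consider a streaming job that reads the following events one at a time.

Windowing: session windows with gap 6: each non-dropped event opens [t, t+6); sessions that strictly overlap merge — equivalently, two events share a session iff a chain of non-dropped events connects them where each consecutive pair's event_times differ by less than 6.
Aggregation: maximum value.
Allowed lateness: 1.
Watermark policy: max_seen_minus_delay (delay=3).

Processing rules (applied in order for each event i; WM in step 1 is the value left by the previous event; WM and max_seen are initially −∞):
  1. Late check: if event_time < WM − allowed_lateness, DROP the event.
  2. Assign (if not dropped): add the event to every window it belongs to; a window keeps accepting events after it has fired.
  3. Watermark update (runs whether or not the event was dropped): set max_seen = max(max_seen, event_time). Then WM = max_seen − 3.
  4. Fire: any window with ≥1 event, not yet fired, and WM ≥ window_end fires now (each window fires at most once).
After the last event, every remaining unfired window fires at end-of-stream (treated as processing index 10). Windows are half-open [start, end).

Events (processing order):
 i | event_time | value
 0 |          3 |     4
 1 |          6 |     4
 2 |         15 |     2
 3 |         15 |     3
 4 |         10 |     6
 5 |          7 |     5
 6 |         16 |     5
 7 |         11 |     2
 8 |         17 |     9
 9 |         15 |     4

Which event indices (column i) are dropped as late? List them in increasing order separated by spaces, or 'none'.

i=0 t=3 v=4: → [3,9); WM=0
i=1 t=6 v=4: → [3,12); WM=3
i=2 t=15 v=2: → [15,21); WM=12
i=3 t=15 v=3: → [15,21); WM=12
i=4 t=10 v=6: DROP (t<12-1); WM=12
i=5 t=7 v=5: DROP (t<12-1); WM=12
i=6 t=16 v=5: → [15,22); WM=13
i=7 t=11 v=2: DROP (t<13-1); WM=13
i=8 t=17 v=9: → [15,23); WM=14
i=9 t=15 v=4: → [15,23); WM=14

4 5 7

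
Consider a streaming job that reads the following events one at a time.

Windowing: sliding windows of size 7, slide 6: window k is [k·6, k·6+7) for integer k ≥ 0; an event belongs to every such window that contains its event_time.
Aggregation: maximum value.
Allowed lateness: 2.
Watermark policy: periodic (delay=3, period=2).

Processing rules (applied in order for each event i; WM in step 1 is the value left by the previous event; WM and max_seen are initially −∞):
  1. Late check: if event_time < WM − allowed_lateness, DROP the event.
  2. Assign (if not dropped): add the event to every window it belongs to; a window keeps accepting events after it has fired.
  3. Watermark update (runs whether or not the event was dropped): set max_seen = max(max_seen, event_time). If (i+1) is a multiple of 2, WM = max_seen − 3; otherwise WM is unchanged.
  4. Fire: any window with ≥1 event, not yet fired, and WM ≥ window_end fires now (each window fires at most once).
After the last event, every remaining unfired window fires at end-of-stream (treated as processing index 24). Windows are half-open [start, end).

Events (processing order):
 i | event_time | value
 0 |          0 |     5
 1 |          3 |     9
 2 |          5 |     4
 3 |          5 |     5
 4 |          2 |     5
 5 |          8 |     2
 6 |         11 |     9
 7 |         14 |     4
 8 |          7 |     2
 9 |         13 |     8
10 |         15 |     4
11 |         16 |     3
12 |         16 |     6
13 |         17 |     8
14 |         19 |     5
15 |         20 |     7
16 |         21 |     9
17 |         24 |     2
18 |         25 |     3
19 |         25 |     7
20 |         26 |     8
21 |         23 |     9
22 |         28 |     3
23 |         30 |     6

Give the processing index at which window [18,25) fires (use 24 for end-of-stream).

23

i=0 t=0 v=5: → [0,7); WM=−∞
i=1 t=3 v=9: → [0,7); WM=0
i=2 t=5 v=4: → [0,7); WM=0
i=3 t=5 v=5: → [0,7); WM=2
i=4 t=2 v=5: → [0,7); WM=2
i=5 t=8 v=2: → [6,13); WM=5
i=6 t=11 v=9: → [6,13); WM=5
i=7 t=14 v=4: → [12,19); WM=11; [0,7) fires=9
i=8 t=7 v=2: DROP (t<11-2); WM=11
i=9 t=13 v=8: → [12,19); WM=11
i=10 t=15 v=4: → [12,19); WM=11
i=11 t=16 v=3: → [12,19); WM=13; [6,13) fires=9
i=12 t=16 v=6: → [12,19); WM=13
i=13 t=17 v=8: → [12,19); WM=14
i=14 t=19 v=5: → [18,25); WM=14
i=15 t=20 v=7: → [18,25); WM=17
i=16 t=21 v=9: → [18,25); WM=17
i=17 t=24 v=2: → [24,31),[18,25); WM=21; [12,19) fires=8
i=18 t=25 v=3: → [24,31); WM=21
i=19 t=25 v=7: → [24,31); WM=22
i=20 t=26 v=8: → [24,31); WM=22
i=21 t=23 v=9: → [18,25); WM=23
i=22 t=28 v=3: → [24,31); WM=23
i=23 t=30 v=6: → [30,37),[24,31); WM=27; [18,25) fires=9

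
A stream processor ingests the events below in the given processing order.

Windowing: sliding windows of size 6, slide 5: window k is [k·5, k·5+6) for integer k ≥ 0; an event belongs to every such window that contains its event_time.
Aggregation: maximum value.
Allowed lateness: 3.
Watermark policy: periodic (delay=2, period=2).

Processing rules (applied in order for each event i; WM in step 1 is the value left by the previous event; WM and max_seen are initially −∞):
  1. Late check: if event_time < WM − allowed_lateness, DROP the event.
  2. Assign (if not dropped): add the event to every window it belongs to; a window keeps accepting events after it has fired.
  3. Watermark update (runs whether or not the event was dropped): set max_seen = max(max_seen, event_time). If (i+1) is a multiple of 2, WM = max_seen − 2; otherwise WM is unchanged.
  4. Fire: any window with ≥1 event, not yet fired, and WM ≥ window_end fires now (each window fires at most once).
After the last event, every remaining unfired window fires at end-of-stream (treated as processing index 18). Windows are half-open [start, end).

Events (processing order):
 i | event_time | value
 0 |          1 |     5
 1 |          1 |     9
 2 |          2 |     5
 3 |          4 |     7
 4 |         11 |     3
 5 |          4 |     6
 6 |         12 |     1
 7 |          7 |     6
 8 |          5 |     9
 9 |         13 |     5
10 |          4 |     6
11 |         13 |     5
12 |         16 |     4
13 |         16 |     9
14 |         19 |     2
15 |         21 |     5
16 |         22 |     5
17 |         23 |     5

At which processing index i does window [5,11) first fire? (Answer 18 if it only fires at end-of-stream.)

i=0 t=1 v=5: → [0,6); WM=−∞
i=1 t=1 v=9: → [0,6); WM=-1
i=2 t=2 v=5: → [0,6); WM=-1
i=3 t=4 v=7: → [0,6); WM=2
i=4 t=11 v=3: → [10,16); WM=2
i=5 t=4 v=6: → [0,6); WM=9; [0,6) fires=9
i=6 t=12 v=1: → [10,16); WM=9
i=7 t=7 v=6: → [5,11); WM=10
i=8 t=5 v=9: DROP (t<10-3); WM=10
i=9 t=13 v=5: → [10,16); WM=11; [5,11) fires=6
i=10 t=4 v=6: DROP (t<11-3); WM=11
i=11 t=13 v=5: → [10,16); WM=11
i=12 t=16 v=4: → [15,21); WM=11
i=13 t=16 v=9: → [15,21); WM=14
i=14 t=19 v=2: → [15,21); WM=14
i=15 t=21 v=5: → [20,26); WM=19; [10,16) fires=5
i=16 t=22 v=5: → [20,26); WM=19
i=17 t=23 v=5: → [20,26); WM=21; [15,21) fires=9

9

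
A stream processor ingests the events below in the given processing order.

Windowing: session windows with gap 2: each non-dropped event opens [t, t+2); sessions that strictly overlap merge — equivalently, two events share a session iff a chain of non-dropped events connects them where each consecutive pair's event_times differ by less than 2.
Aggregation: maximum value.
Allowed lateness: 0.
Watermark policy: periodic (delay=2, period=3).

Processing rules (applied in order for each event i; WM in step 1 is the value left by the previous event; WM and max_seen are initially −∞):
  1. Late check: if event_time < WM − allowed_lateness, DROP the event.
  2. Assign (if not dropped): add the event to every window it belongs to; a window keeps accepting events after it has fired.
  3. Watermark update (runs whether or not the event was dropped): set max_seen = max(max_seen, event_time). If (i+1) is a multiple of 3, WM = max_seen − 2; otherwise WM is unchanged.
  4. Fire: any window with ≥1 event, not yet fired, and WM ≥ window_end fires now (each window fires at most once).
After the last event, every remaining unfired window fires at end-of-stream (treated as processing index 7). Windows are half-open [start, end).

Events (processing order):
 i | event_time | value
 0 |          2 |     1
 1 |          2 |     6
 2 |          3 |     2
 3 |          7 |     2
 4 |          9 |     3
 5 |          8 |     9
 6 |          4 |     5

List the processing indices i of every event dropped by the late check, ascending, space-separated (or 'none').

6

i=0 t=2 v=1: → [2,4); WM=−∞
i=1 t=2 v=6: → [2,4); WM=−∞
i=2 t=3 v=2: → [2,5); WM=1
i=3 t=7 v=2: → [7,9); WM=1
i=4 t=9 v=3: → [9,11); WM=1
i=5 t=8 v=9: → [7,11); WM=7
i=6 t=4 v=5: DROP (t<7-0); WM=7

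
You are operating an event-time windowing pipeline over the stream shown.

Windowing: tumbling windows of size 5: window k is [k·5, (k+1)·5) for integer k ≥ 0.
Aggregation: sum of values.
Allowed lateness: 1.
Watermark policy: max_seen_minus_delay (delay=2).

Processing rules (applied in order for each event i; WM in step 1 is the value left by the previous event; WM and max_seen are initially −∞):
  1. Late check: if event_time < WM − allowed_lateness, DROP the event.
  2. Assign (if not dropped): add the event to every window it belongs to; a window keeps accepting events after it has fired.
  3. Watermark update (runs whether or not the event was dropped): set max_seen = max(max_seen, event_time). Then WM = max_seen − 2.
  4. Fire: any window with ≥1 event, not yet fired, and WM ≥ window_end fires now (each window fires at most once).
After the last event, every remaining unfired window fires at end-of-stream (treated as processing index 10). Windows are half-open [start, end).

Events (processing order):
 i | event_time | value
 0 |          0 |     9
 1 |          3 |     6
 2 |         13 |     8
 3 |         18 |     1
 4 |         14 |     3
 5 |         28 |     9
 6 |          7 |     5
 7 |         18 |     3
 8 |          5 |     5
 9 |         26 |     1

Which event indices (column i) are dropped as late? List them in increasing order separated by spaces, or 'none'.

4 6 7 8

i=0 t=0 v=9: → [0,5); WM=-2
i=1 t=3 v=6: → [0,5); WM=1
i=2 t=13 v=8: → [10,15); WM=11; [0,5) fires=15
i=3 t=18 v=1: → [15,20); WM=16; [10,15) fires=8
i=4 t=14 v=3: DROP (t<16-1); WM=16
i=5 t=28 v=9: → [25,30); WM=26; [15,20) fires=1
i=6 t=7 v=5: DROP (t<26-1); WM=26
i=7 t=18 v=3: DROP (t<26-1); WM=26
i=8 t=5 v=5: DROP (t<26-1); WM=26
i=9 t=26 v=1: → [25,30); WM=26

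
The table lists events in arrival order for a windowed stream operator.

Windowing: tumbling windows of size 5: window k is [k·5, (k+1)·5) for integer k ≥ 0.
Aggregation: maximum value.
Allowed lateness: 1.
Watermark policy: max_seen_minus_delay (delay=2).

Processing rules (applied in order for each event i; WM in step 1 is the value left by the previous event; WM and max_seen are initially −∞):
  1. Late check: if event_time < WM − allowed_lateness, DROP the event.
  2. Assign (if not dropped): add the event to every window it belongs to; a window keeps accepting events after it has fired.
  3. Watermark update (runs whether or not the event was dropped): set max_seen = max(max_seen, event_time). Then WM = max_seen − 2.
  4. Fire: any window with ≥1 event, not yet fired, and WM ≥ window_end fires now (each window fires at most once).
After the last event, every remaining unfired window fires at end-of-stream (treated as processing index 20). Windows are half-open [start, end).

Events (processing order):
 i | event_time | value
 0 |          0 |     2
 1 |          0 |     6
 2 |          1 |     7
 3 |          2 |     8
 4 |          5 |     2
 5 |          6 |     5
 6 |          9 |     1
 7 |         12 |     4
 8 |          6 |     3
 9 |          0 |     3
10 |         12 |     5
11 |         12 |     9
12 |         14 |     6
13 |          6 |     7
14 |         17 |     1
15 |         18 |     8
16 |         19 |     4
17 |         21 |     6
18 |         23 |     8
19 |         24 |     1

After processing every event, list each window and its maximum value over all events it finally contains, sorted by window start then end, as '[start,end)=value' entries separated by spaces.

i=0 t=0 v=2: → [0,5); WM=-2
i=1 t=0 v=6: → [0,5); WM=-2
i=2 t=1 v=7: → [0,5); WM=-1
i=3 t=2 v=8: → [0,5); WM=0
i=4 t=5 v=2: → [5,10); WM=3
i=5 t=6 v=5: → [5,10); WM=4
i=6 t=9 v=1: → [5,10); WM=7; [0,5) fires=8
i=7 t=12 v=4: → [10,15); WM=10; [5,10) fires=5
i=8 t=6 v=3: DROP (t<10-1); WM=10
i=9 t=0 v=3: DROP (t<10-1); WM=10
i=10 t=12 v=5: → [10,15); WM=10
i=11 t=12 v=9: → [10,15); WM=10
i=12 t=14 v=6: → [10,15); WM=12
i=13 t=6 v=7: DROP (t<12-1); WM=12
i=14 t=17 v=1: → [15,20); WM=15; [10,15) fires=9
i=15 t=18 v=8: → [15,20); WM=16
i=16 t=19 v=4: → [15,20); WM=17
i=17 t=21 v=6: → [20,25); WM=19
i=18 t=23 v=8: → [20,25); WM=21; [15,20) fires=8
i=19 t=24 v=1: → [20,25); WM=22

[0,5)=8 [5,10)=5 [10,15)=9 [15,20)=8 [20,25)=8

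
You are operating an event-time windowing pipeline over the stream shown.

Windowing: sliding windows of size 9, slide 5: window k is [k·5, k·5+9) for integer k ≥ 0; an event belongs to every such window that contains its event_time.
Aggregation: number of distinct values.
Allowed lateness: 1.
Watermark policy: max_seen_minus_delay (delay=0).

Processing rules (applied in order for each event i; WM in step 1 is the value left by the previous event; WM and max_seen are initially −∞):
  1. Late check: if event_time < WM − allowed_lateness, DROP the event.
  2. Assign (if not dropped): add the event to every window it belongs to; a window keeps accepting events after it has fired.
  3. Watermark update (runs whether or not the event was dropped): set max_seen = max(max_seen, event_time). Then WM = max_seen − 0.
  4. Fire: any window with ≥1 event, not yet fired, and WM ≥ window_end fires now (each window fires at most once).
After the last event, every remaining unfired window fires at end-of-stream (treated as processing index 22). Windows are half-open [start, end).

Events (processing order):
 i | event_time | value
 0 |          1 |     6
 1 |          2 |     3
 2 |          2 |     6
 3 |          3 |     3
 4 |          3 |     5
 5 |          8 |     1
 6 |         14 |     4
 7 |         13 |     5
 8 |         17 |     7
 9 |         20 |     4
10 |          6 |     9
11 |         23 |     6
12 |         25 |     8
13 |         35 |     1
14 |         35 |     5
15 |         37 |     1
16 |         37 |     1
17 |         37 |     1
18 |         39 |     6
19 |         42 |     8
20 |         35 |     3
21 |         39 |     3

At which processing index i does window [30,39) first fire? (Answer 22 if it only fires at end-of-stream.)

18

i=0 t=1 v=6: → [0,9); WM=1
i=1 t=2 v=3: → [0,9); WM=2
i=2 t=2 v=6: → [0,9); WM=2
i=3 t=3 v=3: → [0,9); WM=3
i=4 t=3 v=5: → [0,9); WM=3
i=5 t=8 v=1: → [5,14),[0,9); WM=8
i=6 t=14 v=4: → [10,19); WM=14; [0,9) fires=4 [5,14) fires=1
i=7 t=13 v=5: → [10,19),[5,14); WM=14
i=8 t=17 v=7: → [15,24),[10,19); WM=17
i=9 t=20 v=4: → [20,29),[15,24); WM=20; [10,19) fires=3
i=10 t=6 v=9: DROP (t<20-1); WM=20
i=11 t=23 v=6: → [20,29),[15,24); WM=23
i=12 t=25 v=8: → [25,34),[20,29); WM=25; [15,24) fires=3
i=13 t=35 v=1: → [35,44),[30,39); WM=35; [20,29) fires=3 [25,34) fires=1
i=14 t=35 v=5: → [35,44),[30,39); WM=35
i=15 t=37 v=1: → [35,44),[30,39); WM=37
i=16 t=37 v=1: → [35,44),[30,39); WM=37
i=17 t=37 v=1: → [35,44),[30,39); WM=37
i=18 t=39 v=6: → [35,44); WM=39; [30,39) fires=2
i=19 t=42 v=8: → [40,49),[35,44); WM=42
i=20 t=35 v=3: DROP (t<42-1); WM=42
i=21 t=39 v=3: DROP (t<42-1); WM=42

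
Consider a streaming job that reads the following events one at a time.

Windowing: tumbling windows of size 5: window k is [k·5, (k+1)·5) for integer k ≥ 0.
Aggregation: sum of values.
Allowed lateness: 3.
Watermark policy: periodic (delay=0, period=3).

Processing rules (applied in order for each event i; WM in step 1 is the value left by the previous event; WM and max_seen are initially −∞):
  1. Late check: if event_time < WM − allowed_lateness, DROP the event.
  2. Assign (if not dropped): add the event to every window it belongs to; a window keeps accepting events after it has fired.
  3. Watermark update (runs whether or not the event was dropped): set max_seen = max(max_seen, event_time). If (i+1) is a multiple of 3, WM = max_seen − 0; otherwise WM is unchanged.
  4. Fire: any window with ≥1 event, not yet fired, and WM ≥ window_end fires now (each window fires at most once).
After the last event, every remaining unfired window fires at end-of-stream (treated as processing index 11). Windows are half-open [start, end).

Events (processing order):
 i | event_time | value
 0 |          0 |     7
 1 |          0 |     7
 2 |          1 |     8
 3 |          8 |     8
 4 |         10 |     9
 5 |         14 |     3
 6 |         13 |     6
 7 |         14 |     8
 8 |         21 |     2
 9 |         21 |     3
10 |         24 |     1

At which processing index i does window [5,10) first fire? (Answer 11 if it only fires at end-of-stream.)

i=0 t=0 v=7: → [0,5); WM=−∞
i=1 t=0 v=7: → [0,5); WM=−∞
i=2 t=1 v=8: → [0,5); WM=1
i=3 t=8 v=8: → [5,10); WM=1
i=4 t=10 v=9: → [10,15); WM=1
i=5 t=14 v=3: → [10,15); WM=14; [0,5) fires=22 [5,10) fires=8
i=6 t=13 v=6: → [10,15); WM=14
i=7 t=14 v=8: → [10,15); WM=14
i=8 t=21 v=2: → [20,25); WM=21; [10,15) fires=26
i=9 t=21 v=3: → [20,25); WM=21
i=10 t=24 v=1: → [20,25); WM=21

5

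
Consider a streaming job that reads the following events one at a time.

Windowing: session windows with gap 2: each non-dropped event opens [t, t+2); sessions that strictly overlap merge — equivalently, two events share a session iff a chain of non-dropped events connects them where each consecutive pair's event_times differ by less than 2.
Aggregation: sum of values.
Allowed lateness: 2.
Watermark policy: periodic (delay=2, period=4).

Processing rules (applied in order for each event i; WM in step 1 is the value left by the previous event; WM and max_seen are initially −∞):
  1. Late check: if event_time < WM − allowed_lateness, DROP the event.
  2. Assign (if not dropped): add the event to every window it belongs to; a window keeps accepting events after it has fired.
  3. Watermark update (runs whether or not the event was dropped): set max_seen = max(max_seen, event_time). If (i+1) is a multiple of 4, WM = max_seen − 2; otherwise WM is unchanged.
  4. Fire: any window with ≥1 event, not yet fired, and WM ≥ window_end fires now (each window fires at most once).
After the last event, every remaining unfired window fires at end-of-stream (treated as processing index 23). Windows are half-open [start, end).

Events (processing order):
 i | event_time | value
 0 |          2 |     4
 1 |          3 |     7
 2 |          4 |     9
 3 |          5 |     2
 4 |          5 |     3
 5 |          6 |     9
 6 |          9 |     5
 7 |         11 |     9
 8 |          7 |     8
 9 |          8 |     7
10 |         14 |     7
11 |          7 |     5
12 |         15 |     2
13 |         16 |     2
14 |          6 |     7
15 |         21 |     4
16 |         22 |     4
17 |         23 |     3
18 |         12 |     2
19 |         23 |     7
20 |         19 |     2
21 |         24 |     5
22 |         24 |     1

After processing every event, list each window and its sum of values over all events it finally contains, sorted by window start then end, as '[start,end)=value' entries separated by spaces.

[2,11)=59 [11,13)=9 [14,18)=11 [19,21)=2 [21,26)=24

i=0 t=2 v=4: → [2,4); WM=−∞
i=1 t=3 v=7: → [2,5); WM=−∞
i=2 t=4 v=9: → [2,6); WM=−∞
i=3 t=5 v=2: → [2,7); WM=3
i=4 t=5 v=3: → [2,7); WM=3
i=5 t=6 v=9: → [2,8); WM=3
i=6 t=9 v=5: → [9,11); WM=3
i=7 t=11 v=9: → [11,13); WM=9
i=8 t=7 v=8: → [2,9); WM=9
i=9 t=8 v=7: → [2,11); WM=9
i=10 t=14 v=7: → [14,16); WM=9
i=11 t=7 v=5: → [2,11); WM=12
i=12 t=15 v=2: → [14,17); WM=12
i=13 t=16 v=2: → [14,18); WM=12
i=14 t=6 v=7: DROP (t<12-2); WM=12
i=15 t=21 v=4: → [21,23); WM=19
i=16 t=22 v=4: → [21,24); WM=19
i=17 t=23 v=3: → [21,25); WM=19
i=18 t=12 v=2: DROP (t<19-2); WM=19
i=19 t=23 v=7: → [21,25); WM=21
i=20 t=19 v=2: → [19,21); WM=21
i=21 t=24 v=5: → [21,26); WM=21
i=22 t=24 v=1: → [21,26); WM=21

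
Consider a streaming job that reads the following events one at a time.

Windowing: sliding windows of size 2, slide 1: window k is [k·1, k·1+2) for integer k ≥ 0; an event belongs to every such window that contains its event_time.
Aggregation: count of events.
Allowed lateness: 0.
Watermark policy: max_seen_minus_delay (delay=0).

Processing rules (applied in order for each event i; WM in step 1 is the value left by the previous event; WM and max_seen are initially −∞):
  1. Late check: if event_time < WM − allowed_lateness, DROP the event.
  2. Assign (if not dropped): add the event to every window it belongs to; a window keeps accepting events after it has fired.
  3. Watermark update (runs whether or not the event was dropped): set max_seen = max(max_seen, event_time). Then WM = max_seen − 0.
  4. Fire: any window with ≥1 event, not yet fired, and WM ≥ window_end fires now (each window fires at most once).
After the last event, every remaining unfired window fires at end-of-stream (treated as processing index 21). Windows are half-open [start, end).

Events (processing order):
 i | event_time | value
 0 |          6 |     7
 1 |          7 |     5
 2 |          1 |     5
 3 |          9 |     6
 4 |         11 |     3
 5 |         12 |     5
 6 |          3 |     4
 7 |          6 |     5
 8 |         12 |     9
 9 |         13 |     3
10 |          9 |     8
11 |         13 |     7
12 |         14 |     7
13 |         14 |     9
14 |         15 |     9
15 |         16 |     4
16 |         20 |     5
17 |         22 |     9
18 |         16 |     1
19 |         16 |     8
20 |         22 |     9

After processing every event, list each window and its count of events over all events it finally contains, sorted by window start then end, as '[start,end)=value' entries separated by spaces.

[5,7)=1 [6,8)=2 [7,9)=1 [8,10)=1 [9,11)=1 [10,12)=1 [11,13)=3 [12,14)=4 [13,15)=4 [14,16)=3 [15,17)=2 [16,18)=1 [19,21)=1 [20,22)=1 [21,23)=2 [22,24)=2

i=0 t=6 v=7: → [6,8),[5,7); WM=6
i=1 t=7 v=5: → [7,9),[6,8); WM=7; [5,7) fires=1
i=2 t=1 v=5: DROP (t<7-0); WM=7
i=3 t=9 v=6: → [9,11),[8,10); WM=9; [6,8) fires=2 [7,9) fires=1
i=4 t=11 v=3: → [11,13),[10,12); WM=11; [8,10) fires=1 [9,11) fires=1
i=5 t=12 v=5: → [12,14),[11,13); WM=12; [10,12) fires=1
i=6 t=3 v=4: DROP (t<12-0); WM=12
i=7 t=6 v=5: DROP (t<12-0); WM=12
i=8 t=12 v=9: → [12,14),[11,13); WM=12
i=9 t=13 v=3: → [13,15),[12,14); WM=13; [11,13) fires=3
i=10 t=9 v=8: DROP (t<13-0); WM=13
i=11 t=13 v=7: → [13,15),[12,14); WM=13
i=12 t=14 v=7: → [14,16),[13,15); WM=14; [12,14) fires=4
i=13 t=14 v=9: → [14,16),[13,15); WM=14
i=14 t=15 v=9: → [15,17),[14,16); WM=15; [13,15) fires=4
i=15 t=16 v=4: → [16,18),[15,17); WM=16; [14,16) fires=3
i=16 t=20 v=5: → [20,22),[19,21); WM=20; [15,17) fires=2 [16,18) fires=1
i=17 t=22 v=9: → [22,24),[21,23); WM=22; [19,21) fires=1 [20,22) fires=1
i=18 t=16 v=1: DROP (t<22-0); WM=22
i=19 t=16 v=8: DROP (t<22-0); WM=22
i=20 t=22 v=9: → [22,24),[21,23); WM=22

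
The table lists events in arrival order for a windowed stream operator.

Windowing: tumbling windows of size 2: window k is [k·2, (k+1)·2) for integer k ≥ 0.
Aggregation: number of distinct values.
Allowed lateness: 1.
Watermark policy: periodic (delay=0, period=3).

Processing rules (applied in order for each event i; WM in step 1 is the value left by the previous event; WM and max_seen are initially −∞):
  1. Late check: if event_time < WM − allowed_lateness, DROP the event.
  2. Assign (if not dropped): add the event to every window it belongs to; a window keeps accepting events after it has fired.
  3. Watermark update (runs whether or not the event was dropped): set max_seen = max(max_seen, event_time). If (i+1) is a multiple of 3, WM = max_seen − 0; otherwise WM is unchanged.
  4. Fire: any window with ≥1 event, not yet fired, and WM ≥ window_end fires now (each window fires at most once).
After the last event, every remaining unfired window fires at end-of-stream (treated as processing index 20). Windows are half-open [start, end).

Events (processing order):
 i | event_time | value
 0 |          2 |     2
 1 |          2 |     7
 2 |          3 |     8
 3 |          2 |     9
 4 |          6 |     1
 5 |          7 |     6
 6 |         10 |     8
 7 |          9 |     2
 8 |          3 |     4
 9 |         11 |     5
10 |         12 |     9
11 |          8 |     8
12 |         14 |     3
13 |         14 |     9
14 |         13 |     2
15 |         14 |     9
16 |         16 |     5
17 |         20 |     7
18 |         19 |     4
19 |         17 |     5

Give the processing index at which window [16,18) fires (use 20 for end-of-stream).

17

i=0 t=2 v=2: → [2,4); WM=−∞
i=1 t=2 v=7: → [2,4); WM=−∞
i=2 t=3 v=8: → [2,4); WM=3
i=3 t=2 v=9: → [2,4); WM=3
i=4 t=6 v=1: → [6,8); WM=3
i=5 t=7 v=6: → [6,8); WM=7; [2,4) fires=4
i=6 t=10 v=8: → [10,12); WM=7
i=7 t=9 v=2: → [8,10); WM=7
i=8 t=3 v=4: DROP (t<7-1); WM=10; [6,8) fires=2 [8,10) fires=1
i=9 t=11 v=5: → [10,12); WM=10
i=10 t=12 v=9: → [12,14); WM=10
i=11 t=8 v=8: DROP (t<10-1); WM=12; [10,12) fires=2
i=12 t=14 v=3: → [14,16); WM=12
i=13 t=14 v=9: → [14,16); WM=12
i=14 t=13 v=2: → [12,14); WM=14; [12,14) fires=2
i=15 t=14 v=9: → [14,16); WM=14
i=16 t=16 v=5: → [16,18); WM=14
i=17 t=20 v=7: → [20,22); WM=20; [14,16) fires=2 [16,18) fires=1
i=18 t=19 v=4: → [18,20); WM=20; [18,20) fires=1
i=19 t=17 v=5: DROP (t<20-1); WM=20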